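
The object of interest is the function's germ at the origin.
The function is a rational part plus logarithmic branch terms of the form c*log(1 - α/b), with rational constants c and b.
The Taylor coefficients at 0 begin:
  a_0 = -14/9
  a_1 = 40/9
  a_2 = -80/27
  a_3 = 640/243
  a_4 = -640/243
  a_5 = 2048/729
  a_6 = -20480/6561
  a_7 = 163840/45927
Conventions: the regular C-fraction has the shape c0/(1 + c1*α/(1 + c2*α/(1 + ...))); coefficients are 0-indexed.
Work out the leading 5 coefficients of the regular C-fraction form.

The regular C-fraction coefficients are [-14/9, 20/7, -46/21, -14/207, 152/207].

Taylor coefficients (read off): a_0 = -14/9, a_1 = 40/9, a_2 = -80/27, a_3 = 640/243, a_4 = -640/243.
c0 = a_0 = -14/9. Peel one level at a time: if S = 1 + c*α/S' with S'(0) = 1, then c is the α-coefficient of S and S' = c*α/(S - 1).
S_1 = c0/f = 1 + (20/7)*α + (920/147)*α^2 + ...; c1 = 20/7.
S_2 = c1*α/(S_1 - 1) = 1 + (-46/21)*α + (-4/27)*α^2 + ...; c2 = -46/21.
S_3 = c2*α/(S_2 - 1) = 1 + (-14/207)*α + (2128/42849)*α^2 + ...; c3 = -14/207.
S_4 = c3*α/(S_3 - 1) = 1 + (152/207)*α + ...; c4 = 152/207.


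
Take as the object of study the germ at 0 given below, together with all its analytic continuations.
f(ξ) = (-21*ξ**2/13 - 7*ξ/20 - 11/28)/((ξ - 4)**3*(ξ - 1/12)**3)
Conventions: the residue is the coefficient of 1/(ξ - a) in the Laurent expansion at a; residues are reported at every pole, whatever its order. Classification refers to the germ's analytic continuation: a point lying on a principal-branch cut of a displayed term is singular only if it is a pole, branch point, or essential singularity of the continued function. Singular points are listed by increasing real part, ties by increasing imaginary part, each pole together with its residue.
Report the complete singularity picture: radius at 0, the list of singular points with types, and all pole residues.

Radius of convergence at 0: 1/12.
At 1/12: a pole of order 3; residue 3923686656/104351978185.
At 4: a pole of order 3; residue -3923686656/104351978185.

Denominator factor (ξ - 4)^3: pole of order 3 at 4, modulus 4.
Denominator factor (ξ - 1/12)^3: pole of order 3 at 1/12, modulus 1/12.
The radius of convergence is the smallest modulus among the singular points: 1/12.
At the order-3 pole 1/12 set g(ξ) = (ξ - (1/12))^3*f(ξ) = (-21*ξ**2/13 - 7*ξ/20 - 11/28)/(ξ - 4)**3.
Order-3 pole: residue = g''(a)/2; g''(1/12) = 7847373312/104351978185, so the residue is 3923686656/104351978185.
At the order-3 pole 4 set g(ξ) = (ξ - (4))^3*f(ξ) = (-21*ξ**2/13 - 7*ξ/20 - 11/28)/(ξ - 1/12)**3.
Order-3 pole: residue = g''(a)/2; g''(4) = -7847373312/104351978185, so the residue is -3923686656/104351978185.
List the singular points by increasing real part (a conjugate pair: the negative imaginary part first).


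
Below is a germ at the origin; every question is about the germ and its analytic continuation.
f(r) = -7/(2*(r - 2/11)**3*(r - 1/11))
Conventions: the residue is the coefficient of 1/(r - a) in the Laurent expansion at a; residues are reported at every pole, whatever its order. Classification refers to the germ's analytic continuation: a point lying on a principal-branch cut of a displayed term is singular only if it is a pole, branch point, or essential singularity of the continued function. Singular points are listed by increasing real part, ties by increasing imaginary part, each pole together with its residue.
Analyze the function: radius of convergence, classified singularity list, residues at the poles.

Radius of convergence at 0: 1/11.
At 1/11: a pole of order 1; residue 9317/2.
At 2/11: a pole of order 3; residue -9317/2.

Denominator factor (r - 2/11)^3: pole of order 3 at 2/11, modulus 2/11.
Denominator factor (r - 1/11): pole of order 1 at 1/11, modulus 1/11.
The radius of convergence is the smallest modulus among the singular points: 1/11.
At the order-1 pole 1/11 set g(r) = (r - (1/11))*f(r) = -7/(2*(r - 2/11)**3).
Simple pole: residue = g(a) at a = 1/11, which is 9317/2.
At the order-3 pole 2/11 set g(r) = (r - (2/11))^3*f(r) = -7/(2*(r - 1/11)).
Order-3 pole: residue = g''(a)/2; g''(2/11) = -9317, so the residue is -9317/2.
List the singular points by increasing real part (a conjugate pair: the negative imaginary part first).


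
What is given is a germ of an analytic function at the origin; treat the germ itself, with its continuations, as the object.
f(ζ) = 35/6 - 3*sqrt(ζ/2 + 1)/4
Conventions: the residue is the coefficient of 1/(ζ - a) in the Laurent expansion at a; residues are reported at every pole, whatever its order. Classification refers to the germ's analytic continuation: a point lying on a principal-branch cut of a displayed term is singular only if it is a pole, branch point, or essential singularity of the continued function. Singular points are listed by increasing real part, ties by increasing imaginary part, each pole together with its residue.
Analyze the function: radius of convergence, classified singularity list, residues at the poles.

Branch term (-3/4)*sqrt(1 - ζ/(-2)): its argument vanishes at ζ = -2, a square-root branch point, modulus 2.
The radius of convergence is the smallest modulus among the singular points: 2.

Radius of convergence at 0: 2.
At -2: an algebraic (square-root) branch point.


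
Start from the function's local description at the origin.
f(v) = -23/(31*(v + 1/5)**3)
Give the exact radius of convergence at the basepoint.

The radius of convergence is 1/5.

Denominator factor (v + 1/5)^3: pole of order 3 at -1/5, modulus 1/5.
The radius of convergence is the smallest modulus among the singular points: 1/5.


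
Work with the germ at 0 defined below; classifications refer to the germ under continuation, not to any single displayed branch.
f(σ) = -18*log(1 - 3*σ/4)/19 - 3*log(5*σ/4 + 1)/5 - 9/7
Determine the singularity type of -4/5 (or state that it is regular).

The term (-3/5)*log(1 - σ/(-4/5)) has argument 1 - -4/5/(-4/5) = 0 at -4/5: a logarithmic (infinitely-sheeted) branch point; the remaining terms are analytic or single-valued there.

The point is a logarithmic branch point.


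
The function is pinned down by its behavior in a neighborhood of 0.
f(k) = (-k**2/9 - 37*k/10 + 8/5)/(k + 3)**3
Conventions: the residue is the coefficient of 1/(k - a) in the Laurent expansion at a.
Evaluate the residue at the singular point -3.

At the order-3 pole -3 set g(k) = (k - (-3))^3*f(k) = -k**2/9 - 37*k/10 + 8/5.
Order-3 pole: residue = g''(a)/2; g''(-3) = -2/9, so the residue is -1/9.

The residue is -1/9.


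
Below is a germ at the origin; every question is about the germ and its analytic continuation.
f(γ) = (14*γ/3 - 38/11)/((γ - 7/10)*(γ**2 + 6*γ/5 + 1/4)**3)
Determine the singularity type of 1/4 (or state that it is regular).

The point is a regular point.

Denominator factors: γ - 7/10 = -9/20 at γ = 1/4; γ**2 + 6*γ/5 + 1/4 = 49/80 at γ = 1/4 — none vanishes.
So the germ continues analytically to 1/4.


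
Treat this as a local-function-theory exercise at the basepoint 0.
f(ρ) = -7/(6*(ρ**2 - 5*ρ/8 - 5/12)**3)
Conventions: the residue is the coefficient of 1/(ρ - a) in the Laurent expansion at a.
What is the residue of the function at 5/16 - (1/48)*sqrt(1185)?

The residue is (2064384/61629875)*sqrt(1185).

The factor ρ**2 - 5*ρ/8 - 5/12 splits as (ρ - a)(ρ - a') with a = 5/16 - (1/48)*sqrt(1185), a' = 5/16 + (1/48)*sqrt(1185). At the order-3 pole a set g(ρ) = (ρ - a)^3*f(ρ) = [-7/6] / (ρ - a')^3.
Order-3 pole: residue = g''(a)/2; g''(5/16 - (1/48)*sqrt(1185)) = (4128768/61629875)*sqrt(1185), so the residue is (2064384/61629875)*sqrt(1185).


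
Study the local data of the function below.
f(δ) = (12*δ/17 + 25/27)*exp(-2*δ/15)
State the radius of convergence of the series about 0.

The factor exp(-2*δ/15) is entire and contributes no finite singular point.
The polynomial part has no poles.
No finite singular points: the Taylor series at 0 converges everywhere.

The radius of convergence is infinite.


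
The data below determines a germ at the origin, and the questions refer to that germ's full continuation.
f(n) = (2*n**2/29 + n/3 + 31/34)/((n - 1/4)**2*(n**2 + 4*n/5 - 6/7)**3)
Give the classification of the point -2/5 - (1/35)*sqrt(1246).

The denominator factor n**2 + 4*n/5 - 6/7 vanishes at -2/5 - (1/35)*sqrt(1246) and appears to the power 3; the numerator there equals 444979/517650 - (121/15225)*sqrt(1246), nonzero, and no other factor vanishes.
Hence a pole whose order is the multiplicity, 3.

The point is a pole of order 3.


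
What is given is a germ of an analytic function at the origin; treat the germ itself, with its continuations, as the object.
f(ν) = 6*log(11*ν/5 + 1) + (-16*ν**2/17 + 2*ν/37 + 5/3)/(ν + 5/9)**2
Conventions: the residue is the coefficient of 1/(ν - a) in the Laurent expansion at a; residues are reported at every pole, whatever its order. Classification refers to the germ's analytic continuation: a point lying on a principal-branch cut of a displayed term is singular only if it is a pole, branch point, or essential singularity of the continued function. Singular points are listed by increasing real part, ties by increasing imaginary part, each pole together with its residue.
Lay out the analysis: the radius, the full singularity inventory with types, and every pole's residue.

Denominator factor (ν + 5/9)^2: pole of order 2 at -5/9, modulus 5/9.
Branch term (6)*log(1 - ν/(-5/11)): its argument vanishes at ν = -5/11, a logarithmic branch point, modulus 5/11.
The radius of convergence is the smallest modulus among the singular points: 5/11.
The branch term is analytic at -5/9 and contributes nothing to the residue; only the rational part matters.
At the order-2 pole -5/9 set g(ν) = (ν - (-5/9))^2*(rational part) = -16*ν**2/17 + 2*ν/37 + 5/3.
Order-2 pole: residue = g'(a); g'(-5/9) = 6226/5661, so the residue is 6226/5661.
List the singular points by increasing real part (a conjugate pair: the negative imaginary part first).

Radius of convergence at 0: 5/11.
At -5/9: a pole of order 2; residue 6226/5661.
At -5/11: a logarithmic branch point.


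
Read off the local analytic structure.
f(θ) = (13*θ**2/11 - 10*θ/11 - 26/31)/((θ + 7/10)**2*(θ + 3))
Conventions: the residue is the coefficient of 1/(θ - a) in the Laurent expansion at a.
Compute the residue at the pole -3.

The residue is 427100/180389.

At the order-1 pole -3 set g(θ) = (θ - (-3))*f(θ) = (13*θ**2/11 - 10*θ/11 - 26/31)/(θ + 7/10)**2.
Simple pole: residue = g(a) at a = -3, which is 427100/180389.


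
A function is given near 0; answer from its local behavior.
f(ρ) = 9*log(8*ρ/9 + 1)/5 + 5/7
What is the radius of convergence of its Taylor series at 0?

Branch term (9/5)*log(1 - ρ/(-9/8)): its argument vanishes at ρ = -9/8, a logarithmic branch point, modulus 9/8.
The radius of convergence is the smallest modulus among the singular points: 9/8.

The radius of convergence is 9/8.


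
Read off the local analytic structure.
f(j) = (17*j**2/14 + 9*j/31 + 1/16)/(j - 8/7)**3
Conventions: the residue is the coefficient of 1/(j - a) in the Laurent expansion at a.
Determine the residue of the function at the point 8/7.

At the order-3 pole 8/7 set g(j) = (j - (8/7))^3*f(j) = 17*j**2/14 + 9*j/31 + 1/16.
Order-3 pole: residue = g''(a)/2; g''(8/7) = 17/7, so the residue is 17/14.

The residue is 17/14.


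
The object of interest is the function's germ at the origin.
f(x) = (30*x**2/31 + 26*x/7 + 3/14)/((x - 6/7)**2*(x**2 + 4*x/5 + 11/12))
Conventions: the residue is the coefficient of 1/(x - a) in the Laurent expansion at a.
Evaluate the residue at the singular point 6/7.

The residue is 596636040/1463529871.

At the order-2 pole 6/7 set g(x) = (x - (6/7))^2*f(x) = (30*x**2/31 + 26*x/7 + 3/14)/(x**2 + 4*x/5 + 11/12).
Order-2 pole: residue = g'(a); g'(6/7) = 596636040/1463529871, so the residue is 596636040/1463529871.


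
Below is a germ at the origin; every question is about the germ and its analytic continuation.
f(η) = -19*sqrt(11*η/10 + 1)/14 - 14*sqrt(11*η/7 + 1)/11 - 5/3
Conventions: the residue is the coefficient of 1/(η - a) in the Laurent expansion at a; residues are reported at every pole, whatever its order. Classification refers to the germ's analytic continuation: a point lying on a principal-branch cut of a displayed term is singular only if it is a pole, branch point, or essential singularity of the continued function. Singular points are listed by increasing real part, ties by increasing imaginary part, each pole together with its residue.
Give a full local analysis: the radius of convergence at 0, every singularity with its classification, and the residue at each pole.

Radius of convergence at 0: 7/11.
At -10/11: an algebraic (square-root) branch point.
At -7/11: an algebraic (square-root) branch point.

Branch term (-19/14)*sqrt(1 - η/(-10/11)): its argument vanishes at η = -10/11, a square-root branch point, modulus 10/11.
Branch term (-14/11)*sqrt(1 - η/(-7/11)): its argument vanishes at η = -7/11, a square-root branch point, modulus 7/11.
The radius of convergence is the smallest modulus among the singular points: 7/11.
List the singular points by increasing real part (a conjugate pair: the negative imaginary part first).


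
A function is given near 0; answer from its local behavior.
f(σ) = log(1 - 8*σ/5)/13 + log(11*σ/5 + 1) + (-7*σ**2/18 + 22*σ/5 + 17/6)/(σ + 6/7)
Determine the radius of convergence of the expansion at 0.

Denominator factor (σ + 6/7): pole of order 1 at -6/7, modulus 6/7.
Branch term (1)*log(1 - σ/(-5/11)): its argument vanishes at σ = -5/11, a logarithmic branch point, modulus 5/11.
Branch term (1/13)*log(1 - σ/(5/8)): its argument vanishes at σ = 5/8, a logarithmic branch point, modulus 5/8.
The radius of convergence is the smallest modulus among the singular points: 5/11.

The radius of convergence is 5/11.


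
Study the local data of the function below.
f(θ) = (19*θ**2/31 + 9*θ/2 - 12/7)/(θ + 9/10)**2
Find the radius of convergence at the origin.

The radius of convergence is 9/10.

Denominator factor (θ + 9/10)^2: pole of order 2 at -9/10, modulus 9/10.
The radius of convergence is the smallest modulus among the singular points: 9/10.


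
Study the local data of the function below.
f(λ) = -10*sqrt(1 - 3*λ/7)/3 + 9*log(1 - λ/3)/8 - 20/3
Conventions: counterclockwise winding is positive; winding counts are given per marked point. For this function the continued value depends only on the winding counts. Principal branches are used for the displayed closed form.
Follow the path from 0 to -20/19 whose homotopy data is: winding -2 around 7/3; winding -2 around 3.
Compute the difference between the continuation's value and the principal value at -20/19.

The rational part is single-valued and drops out of the difference; each branch term changes only by its own monodromy.
(-10/3)*sqrt(1 - λ/(7/3)): winding -2 is even, the square root returns to the same sheet, contribution 0.
(9/8)*log(1 - λ/(3)): each positive loop around 3 adds 2*pi*i to the log, so winding -2 contributes (9/8)*(-2)*2*pi*i = -(9/2)*pi*i.
Summing the contributions at λ = -20/19 gives -(9/2)*pi*i.

Continued minus principal equals -(9/2)*pi*i.


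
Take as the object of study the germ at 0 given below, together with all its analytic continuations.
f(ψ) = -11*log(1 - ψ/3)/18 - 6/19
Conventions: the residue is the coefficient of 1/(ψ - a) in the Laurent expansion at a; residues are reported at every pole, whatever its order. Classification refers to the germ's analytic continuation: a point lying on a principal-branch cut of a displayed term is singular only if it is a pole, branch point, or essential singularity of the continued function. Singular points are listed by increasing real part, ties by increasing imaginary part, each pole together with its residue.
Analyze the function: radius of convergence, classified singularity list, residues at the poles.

Branch term (-11/18)*log(1 - ψ/(3)): its argument vanishes at ψ = 3, a logarithmic branch point, modulus 3.
The radius of convergence is the smallest modulus among the singular points: 3.

Radius of convergence at 0: 3.
At 3: a logarithmic branch point.


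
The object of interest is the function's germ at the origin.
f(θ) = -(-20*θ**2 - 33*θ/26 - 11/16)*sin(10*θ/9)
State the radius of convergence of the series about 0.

The factor -sin(10*θ/9) is entire and contributes no finite singular point.
The polynomial part has no poles.
No finite singular points: the Taylor series at 0 converges everywhere.

The radius of convergence is infinite.


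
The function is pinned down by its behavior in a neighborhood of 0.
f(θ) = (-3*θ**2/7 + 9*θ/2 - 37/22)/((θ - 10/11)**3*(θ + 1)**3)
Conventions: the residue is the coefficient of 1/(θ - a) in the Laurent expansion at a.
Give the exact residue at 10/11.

At the order-3 pole 10/11 set g(θ) = (θ - (10/11))^3*f(θ) = (-3*θ**2/7 + 9*θ/2 - 37/22)/(θ + 1)**3.
Order-3 pole: residue = g''(a)/2; g''(10/11) = -7923443/9529569, so the residue is -7923443/19059138.

The residue is -7923443/19059138.


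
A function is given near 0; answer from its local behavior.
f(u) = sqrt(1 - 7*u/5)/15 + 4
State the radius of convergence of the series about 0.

The radius of convergence is 5/7.

Branch term (1/15)*sqrt(1 - u/(5/7)): its argument vanishes at u = 5/7, a square-root branch point, modulus 5/7.
The radius of convergence is the smallest modulus among the singular points: 5/7.


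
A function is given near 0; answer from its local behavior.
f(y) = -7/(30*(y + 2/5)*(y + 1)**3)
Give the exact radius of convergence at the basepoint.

The radius of convergence is 2/5.

Denominator factor (y + 2/5): pole of order 1 at -2/5, modulus 2/5.
Denominator factor (y + 1)^3: pole of order 3 at -1, modulus 1.
The radius of convergence is the smallest modulus among the singular points: 2/5.


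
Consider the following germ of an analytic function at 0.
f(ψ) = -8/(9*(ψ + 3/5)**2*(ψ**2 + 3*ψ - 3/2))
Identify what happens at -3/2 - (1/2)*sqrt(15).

The denominator factor ψ**2 + 3*ψ - 3/2 vanishes at -3/2 - (1/2)*sqrt(15) and appears to the power 1; the numerator there equals -8/9, nonzero, and no other factor vanishes.
Hence a pole whose order is the multiplicity, 1.

The point is a pole of order 1.


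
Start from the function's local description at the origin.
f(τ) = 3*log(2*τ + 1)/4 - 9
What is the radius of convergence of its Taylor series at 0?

The radius of convergence is 1/2.

Branch term (3/4)*log(1 - τ/(-1/2)): its argument vanishes at τ = -1/2, a logarithmic branch point, modulus 1/2.
The radius of convergence is the smallest modulus among the singular points: 1/2.


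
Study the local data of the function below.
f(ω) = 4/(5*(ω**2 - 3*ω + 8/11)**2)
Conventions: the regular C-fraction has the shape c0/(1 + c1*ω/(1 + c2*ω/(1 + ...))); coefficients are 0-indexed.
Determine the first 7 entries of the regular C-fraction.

Taylor coefficients (expand at 0): a_0 = 121/80, a_1 = 3993/320, a_2 = 374011/5120, a_3 = 3821301/10240, a_4 = 581145213/327680, a_5 = 10565106651/1310720, a_6 = 149065101427/4194304.
c0 = a_0 = 121/80. Peel one level at a time: if S = 1 + c*ω/S' with S'(0) = 1, then c is the ω-coefficient of S and S' = c*ω/(S - 1).
S_1 = c0/f = 1 + (-33/4)*ω + (1265/64)*ω^2 + ...; c1 = -33/4.
S_2 = c1*ω/(S_1 - 1) = 1 + (115/48)*ω + (10057/2304)*ω^2 + ...; c2 = 115/48.
S_3 = c2*ω/(S_2 - 1) = 1 + (-10057/5520)*ω + (3091/13225)*ω^2 + ...; c3 = -10057/5520.
S_4 = c3*ω/(S_3 - 1) = 1 + (148368/1156555)*ω + (6063552/101143249)*ω^2 + ...; c4 = 148368/1156555.
S_5 = c4*ω/(S_4 - 1) = 1 + (-1320660/2826017)*ω + (1265/78961)*ω^2 + ...; c5 = -1320660/2826017.
S_6 = c5*ω/(S_5 - 1) = 1 + (10057/293364)*ω + ...; c6 = 10057/293364.

The regular C-fraction coefficients are [121/80, -33/4, 115/48, -10057/5520, 148368/1156555, -1320660/2826017, 10057/293364].


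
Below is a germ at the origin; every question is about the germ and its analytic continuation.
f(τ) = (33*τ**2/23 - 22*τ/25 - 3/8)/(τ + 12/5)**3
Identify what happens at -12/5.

The point is a pole of order 3.

The denominator factor τ + 12/5 vanishes at -12/5 and appears to the power 3; the numerator there equals 230031/23000, nonzero, and no other factor vanishes.
Hence a pole whose order is the multiplicity, 3.


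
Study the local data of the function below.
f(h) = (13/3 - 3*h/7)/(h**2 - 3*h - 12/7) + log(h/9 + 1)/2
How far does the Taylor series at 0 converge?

The radius of convergence is -3/2 + (1/14)*sqrt(777).

Denominator factor (h**2 - 3*h - 12/7): discriminant 111/7, real irrational roots 3/2 + (1/14)*sqrt(777) and 3/2 - (1/14)*sqrt(777); poles of order 1, moduli 3/2 + (1/14)*sqrt(777) and -3/2 + (1/14)*sqrt(777).
Branch term (1/2)*log(1 - h/(-9)): its argument vanishes at h = -9, a logarithmic branch point, modulus 9.
The radius of convergence is the smallest modulus among the singular points: -3/2 + (1/14)*sqrt(777).


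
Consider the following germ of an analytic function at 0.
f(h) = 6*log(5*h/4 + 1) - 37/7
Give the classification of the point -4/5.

The point is a logarithmic branch point.

The term (6)*log(1 - h/(-4/5)) has argument 1 - -4/5/(-4/5) = 0 at -4/5: a logarithmic (infinitely-sheeted) branch point; the remaining terms are analytic or single-valued there.


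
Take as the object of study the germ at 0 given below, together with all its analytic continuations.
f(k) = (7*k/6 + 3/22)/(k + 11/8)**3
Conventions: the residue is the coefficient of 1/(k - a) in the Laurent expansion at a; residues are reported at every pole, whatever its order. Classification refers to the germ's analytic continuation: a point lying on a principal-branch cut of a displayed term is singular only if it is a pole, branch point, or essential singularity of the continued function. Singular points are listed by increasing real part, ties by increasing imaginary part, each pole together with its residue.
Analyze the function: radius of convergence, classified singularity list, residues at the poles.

Denominator factor (k + 11/8)^3: pole of order 3 at -11/8, modulus 11/8.
The radius of convergence is the smallest modulus among the singular points: 11/8.
At the order-3 pole -11/8 set g(k) = (k - (-11/8))^3*f(k) = 7*k/6 + 3/22.
Order-3 pole: residue = g''(a)/2; g''(-11/8) = 0, so the residue is 0.

Radius of convergence at 0: 11/8.
At -11/8: a pole of order 3; residue 0.


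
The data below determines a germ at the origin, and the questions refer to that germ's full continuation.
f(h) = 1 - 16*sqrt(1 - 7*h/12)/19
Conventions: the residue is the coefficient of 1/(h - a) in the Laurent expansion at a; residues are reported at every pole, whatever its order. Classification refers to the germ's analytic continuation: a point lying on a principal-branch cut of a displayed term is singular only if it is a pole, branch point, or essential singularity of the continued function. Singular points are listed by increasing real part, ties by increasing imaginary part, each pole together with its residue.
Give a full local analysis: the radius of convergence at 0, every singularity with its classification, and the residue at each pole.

Radius of convergence at 0: 12/7.
At 12/7: an algebraic (square-root) branch point.

Branch term (-16/19)*sqrt(1 - h/(12/7)): its argument vanishes at h = 12/7, a square-root branch point, modulus 12/7.
The radius of convergence is the smallest modulus among the singular points: 12/7.


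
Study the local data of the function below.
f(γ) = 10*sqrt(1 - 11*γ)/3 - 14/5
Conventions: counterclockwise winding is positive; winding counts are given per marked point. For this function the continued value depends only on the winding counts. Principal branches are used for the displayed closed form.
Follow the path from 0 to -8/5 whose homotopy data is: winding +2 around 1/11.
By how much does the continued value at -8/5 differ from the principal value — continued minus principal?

Continued minus principal equals 0.

The rational part is single-valued and drops out of the difference; each branch term changes only by its own monodromy.
(10/3)*sqrt(1 - γ/(1/11)): winding +2 is even, the square root returns to the same sheet, contribution 0.
Summing the contributions at γ = -8/5 gives 0.


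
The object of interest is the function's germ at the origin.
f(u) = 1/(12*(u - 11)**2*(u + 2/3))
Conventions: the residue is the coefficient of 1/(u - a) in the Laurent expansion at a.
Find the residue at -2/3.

The residue is 3/4900.

At the order-1 pole -2/3 set g(u) = (u - (-2/3))*f(u) = 1/(12*(u - 11)**2).
Simple pole: residue = g(a) at a = -2/3, which is 3/4900.


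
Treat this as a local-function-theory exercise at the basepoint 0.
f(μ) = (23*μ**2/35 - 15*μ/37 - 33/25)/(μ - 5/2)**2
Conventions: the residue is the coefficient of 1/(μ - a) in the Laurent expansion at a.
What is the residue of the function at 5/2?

The residue is 746/259.

At the order-2 pole 5/2 set g(μ) = (μ - (5/2))^2*f(μ) = 23*μ**2/35 - 15*μ/37 - 33/25.
Order-2 pole: residue = g'(a); g'(5/2) = 746/259, so the residue is 746/259.


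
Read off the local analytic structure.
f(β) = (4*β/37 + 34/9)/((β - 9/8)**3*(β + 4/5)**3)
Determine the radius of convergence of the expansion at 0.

The radius of convergence is 4/5.

Denominator factor (β - 9/8)^3: pole of order 3 at 9/8, modulus 9/8.
Denominator factor (β + 4/5)^3: pole of order 3 at -4/5, modulus 4/5.
The radius of convergence is the smallest modulus among the singular points: 4/5.


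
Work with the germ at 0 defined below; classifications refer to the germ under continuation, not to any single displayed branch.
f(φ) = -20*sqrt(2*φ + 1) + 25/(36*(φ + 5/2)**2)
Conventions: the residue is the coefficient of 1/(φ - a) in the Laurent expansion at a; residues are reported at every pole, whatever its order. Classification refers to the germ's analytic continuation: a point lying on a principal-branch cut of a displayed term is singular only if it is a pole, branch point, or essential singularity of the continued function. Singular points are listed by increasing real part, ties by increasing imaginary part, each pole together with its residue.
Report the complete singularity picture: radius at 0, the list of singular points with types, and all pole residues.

Denominator factor (φ + 5/2)^2: pole of order 2 at -5/2, modulus 5/2.
Branch term (-20)*sqrt(1 - φ/(-1/2)): its argument vanishes at φ = -1/2, a square-root branch point, modulus 1/2.
The radius of convergence is the smallest modulus among the singular points: 1/2.
The branch term is analytic at -5/2 and contributes nothing to the residue; only the rational part matters.
At the order-2 pole -5/2 set g(φ) = (φ - (-5/2))^2*(rational part) = 25/36.
Order-2 pole: residue = g'(a); g'(-5/2) = 0, so the residue is 0.
List the singular points by increasing real part (a conjugate pair: the negative imaginary part first).

Radius of convergence at 0: 1/2.
At -5/2: a pole of order 2; residue 0.
At -1/2: an algebraic (square-root) branch point.


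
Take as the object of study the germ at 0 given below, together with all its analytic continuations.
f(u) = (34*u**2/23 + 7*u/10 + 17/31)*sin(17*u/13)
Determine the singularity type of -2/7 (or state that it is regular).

There is no denominator, hence no pole anywhere.
The factor sin(17*u/13) is entire.
So the germ continues analytically to -2/7.

The point is a regular point.


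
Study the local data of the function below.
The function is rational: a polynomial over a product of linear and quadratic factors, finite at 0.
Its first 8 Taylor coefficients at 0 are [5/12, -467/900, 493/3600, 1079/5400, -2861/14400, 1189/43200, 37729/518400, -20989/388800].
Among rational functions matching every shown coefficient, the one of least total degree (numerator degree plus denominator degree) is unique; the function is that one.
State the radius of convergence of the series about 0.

The radius of convergence is sqrt(3).

No rational of total degree below 5 reproduces all 8 coefficients; solving the [1/4] Pade equations on them gives f(ξ) = (15/4 - 23*ξ/25)/(ξ**2 + 3*ξ/2 + 3)**2, whose expansion matches every shown term.
Denominator factor (ξ**2 + 3*ξ/2 + 3)^2: discriminant -39/4, complex-conjugate roots (-3/4) + ((1/4)*sqrt(39))*i and (-3/4) - ((1/4)*sqrt(39))*i; poles of order 2, moduli sqrt(3) and sqrt(3).
The radius of convergence is the smallest modulus among the singular points: sqrt(3).


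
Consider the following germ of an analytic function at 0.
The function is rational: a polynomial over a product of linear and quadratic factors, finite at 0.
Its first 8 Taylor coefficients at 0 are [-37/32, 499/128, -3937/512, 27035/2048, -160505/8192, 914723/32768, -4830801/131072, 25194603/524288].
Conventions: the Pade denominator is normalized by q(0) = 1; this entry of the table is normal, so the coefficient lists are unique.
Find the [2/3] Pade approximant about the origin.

The Pade approximant has numerator coefficients [-37/32, 552167165/196533184, -250985075/196533184]; denominator coefficients [1, 11567847/12283324, -58238181/24566648, -34872301/12283324].

Taylor coefficients needed (read off): a_0 = -37/32, a_1 = 499/128, a_2 = -3937/512, a_3 = 27035/2048, a_4 = -160505/8192, a_5 = 914723/32768.
Write the denominator as Q(η) = 1 + q1*η + q2*η^2 + q3*η^3. Requiring Q*f - P = O(η^6) with deg P <= 2 kills the coefficients of η^3..η^5 in Q*f:
  η^3: a_3 + q1*a_2 + q2*a_1 + q3*a_0 = 0, i.e. 27035/2048 + (-3937/512)*q1 + (499/128)*q2 + (-37/32)*q3 = 0.
  η^4: a_4 + q1*a_3 + q2*a_2 + q3*a_1 = 0, i.e. -160505/8192 + (27035/2048)*q1 + (-3937/512)*q2 + (499/128)*q3 = 0.
  η^5: a_5 + q1*a_4 + q2*a_3 + q3*a_2 = 0, i.e. 914723/32768 + (-160505/8192)*q1 + (27035/2048)*q2 + (-3937/512)*q3 = 0.
Solving this linear system: q1 = 11567847/12283324, q2 = -58238181/24566648, q3 = -34872301/12283324.
The numerator is Q*f truncated at degree 2: P0 = a_0 = -37/32; P1 = a_1 + q1*a_0 = 552167165/196533184; P2 = a_2 + q1*a_1 + q2*a_0 = -250985075/196533184.


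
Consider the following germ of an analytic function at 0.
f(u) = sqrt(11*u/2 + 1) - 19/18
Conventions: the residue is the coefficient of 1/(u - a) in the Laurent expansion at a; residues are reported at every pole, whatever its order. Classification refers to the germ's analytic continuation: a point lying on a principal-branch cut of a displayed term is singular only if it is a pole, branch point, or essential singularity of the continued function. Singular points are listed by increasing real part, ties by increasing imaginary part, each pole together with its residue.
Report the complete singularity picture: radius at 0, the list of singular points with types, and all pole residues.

Radius of convergence at 0: 2/11.
At -2/11: an algebraic (square-root) branch point.

Branch term (1)*sqrt(1 - u/(-2/11)): its argument vanishes at u = -2/11, a square-root branch point, modulus 2/11.
The radius of convergence is the smallest modulus among the singular points: 2/11.


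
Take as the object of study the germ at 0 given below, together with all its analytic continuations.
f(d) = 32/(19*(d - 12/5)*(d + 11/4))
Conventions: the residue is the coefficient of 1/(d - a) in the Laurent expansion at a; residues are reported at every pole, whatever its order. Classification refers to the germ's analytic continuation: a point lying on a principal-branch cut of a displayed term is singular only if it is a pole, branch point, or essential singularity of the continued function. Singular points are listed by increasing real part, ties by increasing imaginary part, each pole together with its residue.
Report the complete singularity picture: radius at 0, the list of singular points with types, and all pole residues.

Radius of convergence at 0: 12/5.
At -11/4: a pole of order 1; residue -640/1957.
At 12/5: a pole of order 1; residue 640/1957.

Denominator factor (d - 12/5): pole of order 1 at 12/5, modulus 12/5.
Denominator factor (d + 11/4): pole of order 1 at -11/4, modulus 11/4.
The radius of convergence is the smallest modulus among the singular points: 12/5.
At the order-1 pole -11/4 set g(d) = (d - (-11/4))*f(d) = 32/(19*(d - 12/5)).
Simple pole: residue = g(a) at a = -11/4, which is -640/1957.
At the order-1 pole 12/5 set g(d) = (d - (12/5))*f(d) = 32/(19*(d + 11/4)).
Simple pole: residue = g(a) at a = 12/5, which is 640/1957.
List the singular points by increasing real part (a conjugate pair: the negative imaginary part first).


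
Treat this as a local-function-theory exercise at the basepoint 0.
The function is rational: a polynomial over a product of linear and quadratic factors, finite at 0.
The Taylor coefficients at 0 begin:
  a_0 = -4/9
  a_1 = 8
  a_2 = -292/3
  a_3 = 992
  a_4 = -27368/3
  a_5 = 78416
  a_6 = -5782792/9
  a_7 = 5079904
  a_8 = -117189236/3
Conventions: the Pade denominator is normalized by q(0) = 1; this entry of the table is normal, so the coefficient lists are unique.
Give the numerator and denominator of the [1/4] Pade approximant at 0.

Taylor coefficients needed (read off): a_0 = -4/9, a_1 = 8, a_2 = -292/3, a_3 = 992, a_4 = -27368/3, a_5 = 78416.
Write the denominator as Q(ξ) = 1 + q1*ξ + q2*ξ^2 + q3*ξ^3 + q4*ξ^4. Requiring Q*f - P = O(ξ^6) with deg P <= 1 kills the coefficients of ξ^2..ξ^5 in Q*f:
  ξ^2: a_2 + q1*a_1 + q2*a_0 = 0, i.e. -292/3 + (8)*q1 + (-4/9)*q2 = 0.
  ξ^3: a_3 + q1*a_2 + q2*a_1 + q3*a_0 = 0, i.e. 992 + (-292/3)*q1 + (8)*q2 + (-4/9)*q3 = 0.
  ξ^4: a_4 + q1*a_3 + q2*a_2 + q3*a_1 + q4*a_0 = 0, i.e. -27368/3 + (992)*q1 + (-292/3)*q2 + (8)*q3 + (-4/9)*q4 = 0.
  ξ^5: a_5 + q1*a_4 + q2*a_3 + q3*a_2 + q4*a_1 = 0, i.e. 78416 + (-27368/3)*q1 + (992)*q2 + (-292/3)*q3 + (8)*q4 = 0.
Solving this linear system: q1 = 636/35, q2 = 3783/35, q3 = 198, q4 = -519/7.
The numerator is Q*f truncated at degree 1: P0 = a_0 = -4/9; P1 = a_1 + q1*a_0 = -8/105.

The Pade approximant has numerator coefficients [-4/9, -8/105]; denominator coefficients [1, 636/35, 3783/35, 198, -519/7].


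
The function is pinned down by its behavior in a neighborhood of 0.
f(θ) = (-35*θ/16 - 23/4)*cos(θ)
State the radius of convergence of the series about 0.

The factor cos(θ) is entire and contributes no finite singular point.
The polynomial part has no poles.
No finite singular points: the Taylor series at 0 converges everywhere.

The radius of convergence is infinite.


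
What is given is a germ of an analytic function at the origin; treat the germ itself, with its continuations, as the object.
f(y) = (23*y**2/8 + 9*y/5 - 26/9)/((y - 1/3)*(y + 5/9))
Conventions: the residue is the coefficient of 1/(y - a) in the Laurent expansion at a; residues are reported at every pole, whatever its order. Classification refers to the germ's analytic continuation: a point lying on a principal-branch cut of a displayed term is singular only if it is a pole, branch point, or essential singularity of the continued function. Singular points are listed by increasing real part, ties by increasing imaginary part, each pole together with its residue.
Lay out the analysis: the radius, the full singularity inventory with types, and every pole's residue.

Denominator factor (y - 1/3): pole of order 1 at 1/3, modulus 1/3.
Denominator factor (y + 5/9): pole of order 1 at -5/9, modulus 5/9.
The radius of convergence is the smallest modulus among the singular points: 1/3.
At the order-1 pole -5/9 set g(y) = (y - (-5/9))*f(y) = (23*y**2/8 + 9*y/5 - 26/9)/(y - 1/3).
Simple pole: residue = g(a) at a = -5/9, which is 1945/576.
At the order-1 pole 1/3 set g(y) = (y - (1/3))*f(y) = (23*y**2/8 + 9*y/5 - 26/9)/(y + 5/9).
Simple pole: residue = g(a) at a = 1/3, which is -709/320.
List the singular points by increasing real part (a conjugate pair: the negative imaginary part first).

Radius of convergence at 0: 1/3.
At -5/9: a pole of order 1; residue 1945/576.
At 1/3: a pole of order 1; residue -709/320.


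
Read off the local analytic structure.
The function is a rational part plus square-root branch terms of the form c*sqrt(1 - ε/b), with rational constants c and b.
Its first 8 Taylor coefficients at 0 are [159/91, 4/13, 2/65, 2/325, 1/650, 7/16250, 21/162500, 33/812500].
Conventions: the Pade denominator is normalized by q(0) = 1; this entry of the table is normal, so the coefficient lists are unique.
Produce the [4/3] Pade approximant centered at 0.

The Pade approximant has numerator coefficients [159/91, -337/455, 19/910, 261/22750, -1/3250]; denominator coefficients [1, -3/5, 1/10, -1/250].

Taylor coefficients needed (read off): a_0 = 159/91, a_1 = 4/13, a_2 = 2/65, a_3 = 2/325, a_4 = 1/650, a_5 = 7/16250, a_6 = 21/162500, a_7 = 33/812500.
Write the denominator as Q(ε) = 1 + q1*ε + q2*ε^2 + q3*ε^3. Requiring Q*f - P = O(ε^8) with deg P <= 4 kills the coefficients of ε^5..ε^7 in Q*f:
  ε^5: a_5 + q1*a_4 + q2*a_3 + q3*a_2 = 0, i.e. 7/16250 + (1/650)*q1 + (2/325)*q2 + (2/65)*q3 = 0.
  ε^6: a_6 + q1*a_5 + q2*a_4 + q3*a_3 = 0, i.e. 21/162500 + (7/16250)*q1 + (1/650)*q2 + (2/325)*q3 = 0.
  ε^7: a_7 + q1*a_6 + q2*a_5 + q3*a_4 = 0, i.e. 33/812500 + (21/162500)*q1 + (7/16250)*q2 + (1/650)*q3 = 0.
Solving this linear system: q1 = -3/5, q2 = 1/10, q3 = -1/250.
The numerator is Q*f truncated at degree 4: P0 = a_0 = 159/91; P1 = a_1 + q1*a_0 = -337/455; P2 = a_2 + q1*a_1 + q2*a_0 = 19/910; P3 = a_3 + q1*a_2 + q2*a_1 + q3*a_0 = 261/22750; P4 = a_4 + q1*a_3 + q2*a_2 + q3*a_1 = -1/3250.


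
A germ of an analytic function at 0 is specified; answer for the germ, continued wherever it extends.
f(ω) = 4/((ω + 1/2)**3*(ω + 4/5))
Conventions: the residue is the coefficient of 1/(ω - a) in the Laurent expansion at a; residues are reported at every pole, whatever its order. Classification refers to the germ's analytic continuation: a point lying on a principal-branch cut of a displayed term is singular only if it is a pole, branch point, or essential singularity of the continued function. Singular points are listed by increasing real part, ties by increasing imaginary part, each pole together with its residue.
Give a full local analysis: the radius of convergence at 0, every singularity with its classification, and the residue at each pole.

Denominator factor (ω + 1/2)^3: pole of order 3 at -1/2, modulus 1/2.
Denominator factor (ω + 4/5): pole of order 1 at -4/5, modulus 4/5.
The radius of convergence is the smallest modulus among the singular points: 1/2.
At the order-1 pole -4/5 set g(ω) = (ω - (-4/5))*f(ω) = 4/(ω + 1/2)**3.
Simple pole: residue = g(a) at a = -4/5, which is -4000/27.
At the order-3 pole -1/2 set g(ω) = (ω - (-1/2))^3*f(ω) = 4/(ω + 4/5).
Order-3 pole: residue = g''(a)/2; g''(-1/2) = 8000/27, so the residue is 4000/27.
List the singular points by increasing real part (a conjugate pair: the negative imaginary part first).

Radius of convergence at 0: 1/2.
At -4/5: a pole of order 1; residue -4000/27.
At -1/2: a pole of order 3; residue 4000/27.


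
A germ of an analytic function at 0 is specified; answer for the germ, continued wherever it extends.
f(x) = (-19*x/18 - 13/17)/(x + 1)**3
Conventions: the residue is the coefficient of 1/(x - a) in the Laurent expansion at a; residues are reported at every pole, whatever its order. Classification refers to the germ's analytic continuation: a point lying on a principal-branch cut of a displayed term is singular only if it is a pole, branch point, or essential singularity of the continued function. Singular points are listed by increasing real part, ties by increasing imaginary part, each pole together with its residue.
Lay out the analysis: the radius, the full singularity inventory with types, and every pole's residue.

Denominator factor (x + 1)^3: pole of order 3 at -1, modulus 1.
The radius of convergence is the smallest modulus among the singular points: 1.
At the order-3 pole -1 set g(x) = (x - (-1))^3*f(x) = -19*x/18 - 13/17.
Order-3 pole: residue = g''(a)/2; g''(-1) = 0, so the residue is 0.

Radius of convergence at 0: 1.
At -1: a pole of order 3; residue 0.


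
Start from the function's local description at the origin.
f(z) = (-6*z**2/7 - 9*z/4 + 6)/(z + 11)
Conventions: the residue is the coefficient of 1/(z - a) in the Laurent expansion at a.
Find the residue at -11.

The residue is -2043/28.

At the order-1 pole -11 set g(z) = (z - (-11))*f(z) = -6*z**2/7 - 9*z/4 + 6.
Simple pole: residue = g(a) at a = -11, which is -2043/28.
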